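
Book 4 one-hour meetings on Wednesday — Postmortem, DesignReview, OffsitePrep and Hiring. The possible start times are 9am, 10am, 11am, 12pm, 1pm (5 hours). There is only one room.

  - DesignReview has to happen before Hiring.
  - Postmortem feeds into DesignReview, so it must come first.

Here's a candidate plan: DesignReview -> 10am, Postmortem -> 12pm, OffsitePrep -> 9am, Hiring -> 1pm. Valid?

No — it violates: Postmortem feeds into DesignReview, so it must come first

DesignReview has to happen before Hiring — holds.
Postmortem feeds into DesignReview, so it must come first — violated.
There is only one room — holds.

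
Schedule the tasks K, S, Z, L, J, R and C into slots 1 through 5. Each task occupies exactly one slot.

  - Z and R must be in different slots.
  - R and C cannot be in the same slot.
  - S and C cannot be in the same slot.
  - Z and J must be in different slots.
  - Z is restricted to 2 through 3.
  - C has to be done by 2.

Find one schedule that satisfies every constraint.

Z -> 2, R -> 3, C -> 1, L -> 1, K -> 1, J -> 1, S -> 2

Checking: R(3) != C(1); S(2) != C(1); Z(2) != R(3); Z(2) != J(1); C=1 in [1,2]; Z=2 in [2,3].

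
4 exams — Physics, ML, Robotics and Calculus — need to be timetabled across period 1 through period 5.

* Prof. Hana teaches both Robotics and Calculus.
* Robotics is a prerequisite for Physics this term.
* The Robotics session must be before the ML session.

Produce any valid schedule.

Physics -> period 2; Calculus -> period 2; ML -> period 2; Robotics -> period 1

Checking: Robotics(period 1) before Physics(period 2); Robotics(period 1) before ML(period 2); Robotics(period 1) != Calculus(period 2).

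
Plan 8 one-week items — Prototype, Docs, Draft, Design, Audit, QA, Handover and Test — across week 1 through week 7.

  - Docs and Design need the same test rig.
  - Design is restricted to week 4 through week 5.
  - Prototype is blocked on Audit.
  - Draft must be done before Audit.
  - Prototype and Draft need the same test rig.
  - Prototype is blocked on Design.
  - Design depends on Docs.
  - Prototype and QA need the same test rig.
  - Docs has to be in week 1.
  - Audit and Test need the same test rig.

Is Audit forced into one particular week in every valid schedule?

No

Audit can be week 2 (e.g. Test=week 1, Prototype=week 5, Handover=week 1, Design=week 4, Draft=week 1, QA=week 1, Docs=week 1, Audit=week 2) or week 3 (e.g. Design -> week 4, Audit -> week 3, Prototype -> week 5, Docs -> week 1, QA -> week 1, Test -> week 1, Handover -> week 1, Draft -> week 1).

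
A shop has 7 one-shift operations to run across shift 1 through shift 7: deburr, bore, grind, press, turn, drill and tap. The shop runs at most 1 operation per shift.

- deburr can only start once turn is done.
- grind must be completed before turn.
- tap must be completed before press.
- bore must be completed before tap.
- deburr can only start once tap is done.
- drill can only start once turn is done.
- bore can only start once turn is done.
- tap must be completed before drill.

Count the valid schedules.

6

Splitting on deburr: it can be shift 5 (2), shift 6 (2), shift 7 (2). Listing each branch's schedules as (bore, grind, press, turn, drill, tap) by shift number:
deburr=shift 5: (3,1,6,2,7,4) (3,1,7,2,6,4) — 2.
deburr=shift 6: (3,1,5,2,7,4) (3,1,7,2,5,4) — 2.
deburr=shift 7: (3,1,5,2,6,4) (3,1,6,2,5,4) — 2.
Summing: 2 + 2 + 2 = 6.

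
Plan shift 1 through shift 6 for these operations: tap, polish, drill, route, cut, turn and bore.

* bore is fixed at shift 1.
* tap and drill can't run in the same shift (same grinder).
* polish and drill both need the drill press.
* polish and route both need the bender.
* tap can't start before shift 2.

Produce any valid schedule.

turn=shift 1, polish=shift 1, tap=shift 2, route=shift 2, bore=shift 1, cut=shift 1, drill=shift 3

Checking: polish(shift 1) != route(shift 2); tap(shift 2) != drill(shift 3); polish(shift 1) != drill(shift 3); tap=shift 2 in [shift 2,shift 6]; bore=shift 1 in [shift 1,shift 1].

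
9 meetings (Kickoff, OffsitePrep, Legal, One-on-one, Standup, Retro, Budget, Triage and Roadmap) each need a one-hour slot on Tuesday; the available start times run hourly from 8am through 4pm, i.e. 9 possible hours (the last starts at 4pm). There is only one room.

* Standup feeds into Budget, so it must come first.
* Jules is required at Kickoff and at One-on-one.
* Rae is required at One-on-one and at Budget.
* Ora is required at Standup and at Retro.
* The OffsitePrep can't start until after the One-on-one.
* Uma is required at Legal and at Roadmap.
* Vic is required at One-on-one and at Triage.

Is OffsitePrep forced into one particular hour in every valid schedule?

No

OffsitePrep can be 9am (e.g. Retro in 2pm, Triage in 3pm, Roadmap in 4pm, OffsitePrep in 9am, Kickoff in 12pm, Legal in 1pm, Budget in 11am, One-on-one in 8am, Standup in 10am) or 10am (e.g. Legal in 1pm; Roadmap in 4pm; OffsitePrep in 10am; Budget in 11am; Triage in 3pm; Kickoff in 12pm; Standup in 9am; Retro in 2pm; One-on-one in 8am).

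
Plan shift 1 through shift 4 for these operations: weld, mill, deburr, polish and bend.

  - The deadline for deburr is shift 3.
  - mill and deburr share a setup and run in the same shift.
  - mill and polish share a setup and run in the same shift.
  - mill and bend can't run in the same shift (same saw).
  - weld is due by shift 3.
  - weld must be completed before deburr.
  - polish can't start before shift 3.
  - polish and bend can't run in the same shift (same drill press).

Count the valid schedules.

Splitting on weld: it can be shift 1 (3), shift 2 (3). Listing each branch's schedules as (mill, deburr, polish, bend) by shift number:
weld=shift 1: (3,3,3,1) (3,3,3,2) (3,3,3,4) — 3.
weld=shift 2: (3,3,3,1) (3,3,3,2) (3,3,3,4) — 3.
Summing: 3 + 3 = 6.

6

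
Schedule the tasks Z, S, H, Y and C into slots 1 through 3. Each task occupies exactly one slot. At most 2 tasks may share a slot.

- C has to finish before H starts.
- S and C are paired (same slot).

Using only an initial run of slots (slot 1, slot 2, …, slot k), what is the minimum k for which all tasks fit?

The precedence chain requires at least 2 distinct slots.
With at most 2 per slot and 5 tasks, at least 3 slots are needed.
3 works (last occupied slot: 3): for example H in 2; C in 1; S in 1; Z in 2; Y in 3.

3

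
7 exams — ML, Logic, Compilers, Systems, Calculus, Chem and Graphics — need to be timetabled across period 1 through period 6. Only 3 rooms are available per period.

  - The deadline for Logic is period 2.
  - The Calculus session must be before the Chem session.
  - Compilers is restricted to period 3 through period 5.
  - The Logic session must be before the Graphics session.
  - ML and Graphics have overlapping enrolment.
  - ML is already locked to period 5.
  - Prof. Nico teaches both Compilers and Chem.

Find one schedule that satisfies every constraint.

Compilers=period 3; Graphics=period 2; Logic=period 1; Chem=period 2; Systems=period 1; ML=period 5; Calculus=period 1

Checking: Logic(period 1) before Graphics(period 2); Calculus(period 1) before Chem(period 2); ML(period 5) != Graphics(period 2); Compilers(period 3) != Chem(period 2); Compilers=period 3 in [period 3,period 5]; Logic=period 1 in [period 1,period 2]; ML=period 5 in [period 5,period 5]; max 3 per period (cap 3).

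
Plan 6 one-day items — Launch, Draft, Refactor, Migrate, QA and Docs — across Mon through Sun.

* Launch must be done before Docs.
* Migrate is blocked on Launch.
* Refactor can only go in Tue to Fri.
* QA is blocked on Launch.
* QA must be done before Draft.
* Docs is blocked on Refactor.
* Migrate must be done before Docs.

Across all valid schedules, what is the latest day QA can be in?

Precedence pushes QA to at least Tue; downstream work caps QA at Sat.
QA at Sat is achievable: Draft in Sun, Launch in Mon, Migrate in Tue, QA in Sat, Refactor in Tue, Docs in Wed.

Sat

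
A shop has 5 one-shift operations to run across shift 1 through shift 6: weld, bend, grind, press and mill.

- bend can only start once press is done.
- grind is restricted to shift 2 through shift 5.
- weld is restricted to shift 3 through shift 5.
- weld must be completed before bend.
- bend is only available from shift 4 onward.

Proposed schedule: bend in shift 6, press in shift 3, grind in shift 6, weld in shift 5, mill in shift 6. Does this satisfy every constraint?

bend can only start once press is done — holds.
weld must be completed before bend — holds.
grind is restricted to shift 2 through shift 5 — violated.
weld is restricted to shift 3 through shift 5 — holds.
bend is only available from shift 4 onward — holds.

No — it violates: grind is restricted to shift 2 through shift 5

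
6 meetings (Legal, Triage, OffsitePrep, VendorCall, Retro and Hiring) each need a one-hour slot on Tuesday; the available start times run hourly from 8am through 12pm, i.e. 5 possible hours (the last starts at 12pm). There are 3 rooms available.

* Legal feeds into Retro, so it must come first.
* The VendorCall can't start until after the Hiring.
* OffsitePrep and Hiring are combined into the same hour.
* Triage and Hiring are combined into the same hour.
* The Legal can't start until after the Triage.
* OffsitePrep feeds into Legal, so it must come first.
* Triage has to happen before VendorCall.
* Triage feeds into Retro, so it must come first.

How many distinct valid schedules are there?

Splitting on Legal: it can be 9am (12), 10am (14), 11am (9). Listing each branch's schedules as (Triage, OffsitePrep, VendorCall, Retro, Hiring):
Legal=9am: (8am,8am,9am,10am,8am) (8am,8am,9am,11am,8am) (8am,8am,9am,12pm,8am) (8am,8am,10am,10am,8am) (8am,8am,10am,11am,8am) (8am,8am,10am,12pm,8am) (8am,8am,11am,10am,8am) (8am,8am,11am,11am,8am) (8am,8am,11am,12pm,8am) (8am,8am,12pm,10am,8am) (8am,8am,12pm,11am,8am) (8am,8am,12pm,12pm,8am) — 12.
Legal=10am: (8am,8am,9am,11am,8am) (8am,8am,9am,12pm,8am) (8am,8am,10am,11am,8am) (8am,8am,10am,12pm,8am) (8am,8am,11am,11am,8am) (8am,8am,11am,12pm,8am) (8am,8am,12pm,11am,8am) (8am,8am,12pm,12pm,8am) (9am,9am,10am,11am,9am) (9am,9am,10am,12pm,9am) (9am,9am,11am,11am,9am) (9am,9am,11am,12pm,9am) (9am,9am,12pm,11am,9am) (9am,9am,12pm,12pm,9am) — 14.
Legal=11am: (8am,8am,9am,12pm,8am) (8am,8am,10am,12pm,8am) (8am,8am,11am,12pm,8am) (8am,8am,12pm,12pm,8am) (9am,9am,10am,12pm,9am) (9am,9am,11am,12pm,9am) (9am,9am,12pm,12pm,9am) (10am,10am,11am,12pm,10am) (10am,10am,12pm,12pm,10am) — 9.
Summing: 12 + 14 + 9 = 35.

35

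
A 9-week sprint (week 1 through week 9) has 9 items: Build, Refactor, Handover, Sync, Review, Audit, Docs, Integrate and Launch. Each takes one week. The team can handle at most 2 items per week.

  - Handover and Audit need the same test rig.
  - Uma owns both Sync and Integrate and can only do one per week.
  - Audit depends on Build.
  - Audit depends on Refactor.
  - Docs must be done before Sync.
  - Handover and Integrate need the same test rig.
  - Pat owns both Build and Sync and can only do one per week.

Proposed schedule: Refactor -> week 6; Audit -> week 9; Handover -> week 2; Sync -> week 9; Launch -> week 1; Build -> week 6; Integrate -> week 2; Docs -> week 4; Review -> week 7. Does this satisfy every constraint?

No — it violates: Handover and Integrate need the same test rig

Handover and Audit need the same test rig — holds.
The team can handle at most 2 items per week — holds.
Uma owns both Sync and Integrate and can only do one per week — holds.
Handover and Integrate need the same test rig — violated.
Pat owns both Build and Sync and can only do one per week — holds.
Audit depends on Refactor — holds.
Docs must be done before Sync — holds.
Audit depends on Build — holds.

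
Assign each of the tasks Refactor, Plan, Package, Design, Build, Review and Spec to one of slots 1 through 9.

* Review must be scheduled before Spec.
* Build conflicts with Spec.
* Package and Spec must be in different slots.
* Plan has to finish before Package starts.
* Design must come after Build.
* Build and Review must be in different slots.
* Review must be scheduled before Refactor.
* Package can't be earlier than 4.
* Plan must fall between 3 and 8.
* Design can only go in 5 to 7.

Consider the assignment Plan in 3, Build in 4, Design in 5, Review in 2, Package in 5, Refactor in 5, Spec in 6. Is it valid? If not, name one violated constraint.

Yes, all constraints hold

Plan must fall between 3 and 8 — holds.
Plan has to finish before Package starts — holds.
Package can't be earlier than 4 — holds.
Design must come after Build — holds.
Package and Spec must be in different slots — holds.
Review must be scheduled before Spec — holds.
Build conflicts with Spec — holds.
Build and Review must be in different slots — holds.
Design can only go in 5 to 7 — holds.
Review must be scheduled before Refactor — holds.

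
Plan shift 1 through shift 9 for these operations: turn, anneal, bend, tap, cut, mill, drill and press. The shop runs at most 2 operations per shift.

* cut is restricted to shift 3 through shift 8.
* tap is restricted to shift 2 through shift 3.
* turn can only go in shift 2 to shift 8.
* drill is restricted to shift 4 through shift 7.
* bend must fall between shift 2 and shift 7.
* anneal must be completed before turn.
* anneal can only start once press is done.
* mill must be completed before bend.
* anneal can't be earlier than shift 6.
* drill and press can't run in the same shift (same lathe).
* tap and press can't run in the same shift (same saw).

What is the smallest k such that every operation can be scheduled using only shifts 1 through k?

7 shifts

The precedence chain requires at least 3 distinct shifts.
With at most 2 per shift and 8 operations, at least 4 shifts are needed.
Propagating the time windows through the other constraints, turn can't land before shift 7, so the schedule must run through at least shift 7.
7 works (last occupied shift: shift 7): for example bend -> shift 2; press -> shift 1; cut -> shift 3; tap -> shift 2; mill -> shift 1; turn -> shift 7; anneal -> shift 6; drill -> shift 4.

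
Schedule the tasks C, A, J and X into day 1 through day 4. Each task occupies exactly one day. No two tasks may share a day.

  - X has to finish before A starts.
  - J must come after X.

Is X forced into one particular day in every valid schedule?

No

X can be day 1 (e.g. X -> day 1; C -> day 4; J -> day 3; A -> day 2) or day 2 (e.g. J=day 4, C=day 1, A=day 3, X=day 2).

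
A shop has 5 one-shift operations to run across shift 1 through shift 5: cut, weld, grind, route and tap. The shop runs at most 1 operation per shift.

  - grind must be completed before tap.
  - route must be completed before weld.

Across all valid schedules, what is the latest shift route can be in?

Downstream work caps route at shift 4.
route at shift 4 is achievable: weld -> shift 5; grind -> shift 1; route -> shift 4; tap -> shift 2; cut -> shift 3.

shift 4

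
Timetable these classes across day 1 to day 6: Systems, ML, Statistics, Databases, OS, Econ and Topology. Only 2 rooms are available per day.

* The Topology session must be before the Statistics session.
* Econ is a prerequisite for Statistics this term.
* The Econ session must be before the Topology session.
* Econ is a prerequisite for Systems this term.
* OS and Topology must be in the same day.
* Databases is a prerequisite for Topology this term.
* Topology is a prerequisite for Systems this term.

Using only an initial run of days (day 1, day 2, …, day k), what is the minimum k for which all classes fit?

The precedence chain requires at least 3 distinct days.
With at most 2 per day and 7 classes, at least 4 days are needed.
4 works (last occupied day: day 4): for example Statistics -> day 3; OS -> day 2; Topology -> day 2; Econ -> day 1; Systems -> day 3; Databases -> day 1; ML -> day 4.

4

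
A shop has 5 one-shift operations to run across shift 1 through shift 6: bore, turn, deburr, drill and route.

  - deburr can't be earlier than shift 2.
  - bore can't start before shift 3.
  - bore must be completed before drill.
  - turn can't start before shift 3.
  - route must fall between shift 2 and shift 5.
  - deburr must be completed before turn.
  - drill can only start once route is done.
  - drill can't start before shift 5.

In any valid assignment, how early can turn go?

shift 3

Turn is available from shift 3.
turn at shift 3 is achievable: deburr -> shift 2, route -> shift 2, drill -> shift 5, bore -> shift 3, turn -> shift 3.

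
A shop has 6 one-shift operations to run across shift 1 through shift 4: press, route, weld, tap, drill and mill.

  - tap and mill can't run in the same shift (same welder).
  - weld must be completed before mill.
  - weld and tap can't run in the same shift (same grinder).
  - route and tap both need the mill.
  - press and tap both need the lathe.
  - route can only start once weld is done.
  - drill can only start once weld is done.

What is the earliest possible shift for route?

Precedence pushes route to at least shift 2.
route at shift 2 is achievable: tap -> shift 3, mill -> shift 2, drill -> shift 2, weld -> shift 1, route -> shift 2, press -> shift 1.

shift 2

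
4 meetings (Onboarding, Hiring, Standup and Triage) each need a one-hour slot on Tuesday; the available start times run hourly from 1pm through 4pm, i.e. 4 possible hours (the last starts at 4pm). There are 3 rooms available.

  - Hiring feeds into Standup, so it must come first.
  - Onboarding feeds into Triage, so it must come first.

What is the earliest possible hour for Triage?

Precedence pushes Triage to at least 2pm.
Triage at 2pm is achievable: Standup -> 2pm; Triage -> 2pm; Onboarding -> 1pm; Hiring -> 1pm.

2pm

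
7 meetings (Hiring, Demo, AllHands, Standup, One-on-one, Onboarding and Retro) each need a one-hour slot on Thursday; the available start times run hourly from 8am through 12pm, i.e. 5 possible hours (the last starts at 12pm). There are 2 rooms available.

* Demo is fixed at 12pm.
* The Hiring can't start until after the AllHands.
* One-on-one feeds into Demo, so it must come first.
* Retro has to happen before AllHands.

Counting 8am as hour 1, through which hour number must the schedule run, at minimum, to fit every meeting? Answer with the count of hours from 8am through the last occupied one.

5

The precedence chain requires at least 3 distinct hours.
With at most 2 per hour and 7 meetings, at least 4 hours are needed.
Demo can't be placed before 12pm — that is hour 5 counting from 8am — so the schedule must run through at least 5 hours.
5 works (last occupied hour: 12pm): for example AllHands=9am, One-on-one=8am, Hiring=10am, Retro=8am, Demo=12pm, Onboarding=10am, Standup=9am.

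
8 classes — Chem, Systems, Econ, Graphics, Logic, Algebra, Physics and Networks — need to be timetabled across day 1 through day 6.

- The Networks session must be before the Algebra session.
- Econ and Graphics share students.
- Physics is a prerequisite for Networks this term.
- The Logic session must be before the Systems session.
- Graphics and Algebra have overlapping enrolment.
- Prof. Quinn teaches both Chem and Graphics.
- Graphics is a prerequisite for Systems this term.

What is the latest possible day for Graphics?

Downstream work caps Graphics at day 5.
Graphics at day 5 is achievable: Algebra in day 3; Physics in day 1; Graphics in day 5; Networks in day 2; Chem in day 1; Systems in day 6; Econ in day 1; Logic in day 1.

day 5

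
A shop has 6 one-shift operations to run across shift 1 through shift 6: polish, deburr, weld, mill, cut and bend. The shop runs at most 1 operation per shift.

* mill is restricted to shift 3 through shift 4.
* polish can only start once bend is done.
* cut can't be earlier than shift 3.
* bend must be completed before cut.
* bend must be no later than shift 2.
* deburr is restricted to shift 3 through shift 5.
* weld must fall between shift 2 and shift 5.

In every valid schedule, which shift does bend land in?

Bend's own window allows nothing later than shift 2.
So bend is pinned to shift 1.

shift 1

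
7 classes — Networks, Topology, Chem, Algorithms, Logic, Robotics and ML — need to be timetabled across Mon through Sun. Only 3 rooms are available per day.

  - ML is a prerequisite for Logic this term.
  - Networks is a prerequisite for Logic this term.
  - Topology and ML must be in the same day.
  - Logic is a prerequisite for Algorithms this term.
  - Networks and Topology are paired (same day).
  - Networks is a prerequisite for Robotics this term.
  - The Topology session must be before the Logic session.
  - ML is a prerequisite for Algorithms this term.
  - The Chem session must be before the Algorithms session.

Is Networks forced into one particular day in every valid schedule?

No

Networks can be Mon (e.g. Networks=Mon; Robotics=Tue; ML=Mon; Topology=Mon; Algorithms=Wed; Logic=Tue; Chem=Tue) or Tue (e.g. Networks -> Tue, Robotics -> Wed, Topology -> Tue, Chem -> Mon, Algorithms -> Thu, ML -> Tue, Logic -> Wed).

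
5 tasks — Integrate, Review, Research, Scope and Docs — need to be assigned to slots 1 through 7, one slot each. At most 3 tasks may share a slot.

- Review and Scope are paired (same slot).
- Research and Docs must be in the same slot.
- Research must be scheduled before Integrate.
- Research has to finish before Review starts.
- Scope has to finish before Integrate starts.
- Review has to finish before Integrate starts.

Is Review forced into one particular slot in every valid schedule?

No

Review can be 2 (e.g. Docs=1; Review=2; Scope=2; Research=1; Integrate=3) or 3 (e.g. Integrate in 4, Docs in 1, Research in 1, Scope in 3, Review in 3).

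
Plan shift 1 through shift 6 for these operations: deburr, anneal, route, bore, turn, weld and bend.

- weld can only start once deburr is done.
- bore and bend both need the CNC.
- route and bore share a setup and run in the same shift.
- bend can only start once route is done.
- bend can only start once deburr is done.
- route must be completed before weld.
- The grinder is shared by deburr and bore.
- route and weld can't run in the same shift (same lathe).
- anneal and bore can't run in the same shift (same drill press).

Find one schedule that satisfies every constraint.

anneal in shift 1, turn in shift 1, weld in shift 3, bore in shift 2, deburr in shift 1, route in shift 2, bend in shift 3

Checking: deburr(shift 1) before weld(shift 3); route(shift 2) before weld(shift 3); route(shift 2) before bend(shift 3); deburr(shift 1) before bend(shift 3); bore(shift 2) != bend(shift 3); route(shift 2) != weld(shift 3); deburr(shift 1) != bore(shift 2); anneal(shift 1) != bore(shift 2); route = bore = shift 2.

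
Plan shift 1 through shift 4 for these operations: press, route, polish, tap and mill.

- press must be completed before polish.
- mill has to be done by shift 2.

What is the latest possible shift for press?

shift 3

Downstream work caps press at shift 3.
press at shift 3 is achievable: route in shift 1; press in shift 3; polish in shift 4; mill in shift 1; tap in shift 1.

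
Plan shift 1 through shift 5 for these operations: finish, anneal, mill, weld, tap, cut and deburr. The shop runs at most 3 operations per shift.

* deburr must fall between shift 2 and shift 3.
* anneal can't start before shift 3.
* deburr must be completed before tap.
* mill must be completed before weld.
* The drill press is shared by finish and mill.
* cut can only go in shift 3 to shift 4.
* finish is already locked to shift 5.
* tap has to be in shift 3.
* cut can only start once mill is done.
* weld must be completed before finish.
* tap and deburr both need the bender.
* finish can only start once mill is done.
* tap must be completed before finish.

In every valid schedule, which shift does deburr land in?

shift 2

deburr's window is shift 2–shift 3.
tap is fixed at shift 3, and deburr can't share a shift with tap.
So deburr must be shift 2.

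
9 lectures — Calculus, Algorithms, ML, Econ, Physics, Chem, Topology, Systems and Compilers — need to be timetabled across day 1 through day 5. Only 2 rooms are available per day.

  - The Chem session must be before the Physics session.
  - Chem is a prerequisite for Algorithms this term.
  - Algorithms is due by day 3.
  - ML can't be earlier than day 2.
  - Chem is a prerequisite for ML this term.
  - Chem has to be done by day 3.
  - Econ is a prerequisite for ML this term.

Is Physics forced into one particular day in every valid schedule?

No

Physics can be day 2 (e.g. Systems -> day 4; Physics -> day 2; Compilers -> day 5; ML -> day 3; Econ -> day 1; Algorithms -> day 2; Calculus -> day 3; Chem -> day 1; Topology -> day 4) or day 3 (e.g. Physics -> day 3, Econ -> day 1, Systems -> day 4, Algorithms -> day 2, Topology -> day 4, ML -> day 2, Calculus -> day 3, Compilers -> day 5, Chem -> day 1).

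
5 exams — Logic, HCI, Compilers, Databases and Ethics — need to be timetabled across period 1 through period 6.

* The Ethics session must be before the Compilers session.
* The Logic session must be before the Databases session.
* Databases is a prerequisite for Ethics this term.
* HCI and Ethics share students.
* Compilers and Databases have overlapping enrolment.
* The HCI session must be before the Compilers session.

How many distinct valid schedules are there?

Splitting on Logic: it can be period 1 (35), period 2 (15), period 3 (4). Listing each branch's schedules as (HCI, Compilers, Databases, Ethics) by period number:
Logic=period 1: (1,4,2,3) (1,5,2,3) (1,5,2,4) (1,5,3,4) (1,6,2,3) (1,6,2,4) (1,6,2,5) (1,6,3,4) (1,6,3,5) (1,6,4,5) (2,4,2,3) (2,5,2,3) (2,5,2,4) (2,5,3,4) (2,6,2,3) (2,6,2,4) (2,6,2,5) (2,6,3,4) (2,6,3,5) (2,6,4,5) (3,5,2,4) (3,5,3,4) (3,6,2,4) (3,6,2,5) (3,6,3,4) (3,6,3,5) (3,6,4,5) (4,5,2,3) (4,6,2,3) (4,6,2,5) (4,6,3,5) (4,6,4,5) (5,6,2,3) (5,6,2,4) (5,6,3,4) — 35.
Logic=period 2: (1,5,3,4) (1,6,3,4) (1,6,3,5) (1,6,4,5) (2,5,3,4) (2,6,3,4) (2,6,3,5) (2,6,4,5) (3,5,3,4) (3,6,3,4) (3,6,3,5) (3,6,4,5) (4,6,3,5) (4,6,4,5) (5,6,3,4) — 15.
Logic=period 3: (1,6,4,5) (2,6,4,5) (3,6,4,5) (4,6,4,5) — 4.
Summing: 35 + 15 + 4 = 54.

54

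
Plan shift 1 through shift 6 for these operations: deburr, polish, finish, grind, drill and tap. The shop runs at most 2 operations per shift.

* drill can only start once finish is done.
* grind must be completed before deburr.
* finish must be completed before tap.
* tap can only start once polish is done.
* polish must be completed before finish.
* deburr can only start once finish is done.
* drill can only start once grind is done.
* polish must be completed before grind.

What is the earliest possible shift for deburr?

shift 3

Precedence pushes deburr to at least shift 3.
deburr at shift 3 is achievable: grind in shift 2, polish in shift 1, deburr in shift 3, tap in shift 4, drill in shift 3, finish in shift 2.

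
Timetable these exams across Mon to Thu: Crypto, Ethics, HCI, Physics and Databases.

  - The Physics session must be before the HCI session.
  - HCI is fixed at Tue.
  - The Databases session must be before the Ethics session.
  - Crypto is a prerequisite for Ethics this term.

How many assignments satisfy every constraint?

14

Splitting on Crypto: it can be Mon (6), Tue (5), Wed (3). Listing each branch's schedules as (Ethics, HCI, Physics, Databases):
Crypto=Mon: (Tue,Tue,Mon,Mon) (Wed,Tue,Mon,Mon) (Wed,Tue,Mon,Tue) (Thu,Tue,Mon,Mon) (Thu,Tue,Mon,Tue) (Thu,Tue,Mon,Wed) — 6.
Crypto=Tue: (Wed,Tue,Mon,Mon) (Wed,Tue,Mon,Tue) (Thu,Tue,Mon,Mon) (Thu,Tue,Mon,Tue) (Thu,Tue,Mon,Wed) — 5.
Crypto=Wed: (Thu,Tue,Mon,Mon) (Thu,Tue,Mon,Tue) (Thu,Tue,Mon,Wed) — 3.
Summing: 6 + 5 + 3 = 14.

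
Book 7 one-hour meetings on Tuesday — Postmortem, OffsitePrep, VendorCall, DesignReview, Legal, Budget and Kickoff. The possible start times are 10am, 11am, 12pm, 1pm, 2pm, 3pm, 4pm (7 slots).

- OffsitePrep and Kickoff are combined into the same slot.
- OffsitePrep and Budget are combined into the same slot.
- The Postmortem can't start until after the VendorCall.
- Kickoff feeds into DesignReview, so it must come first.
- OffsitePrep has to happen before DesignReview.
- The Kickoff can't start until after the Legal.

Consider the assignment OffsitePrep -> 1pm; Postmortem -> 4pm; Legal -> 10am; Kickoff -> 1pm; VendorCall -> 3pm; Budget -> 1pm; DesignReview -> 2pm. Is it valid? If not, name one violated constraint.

OffsitePrep and Budget are combined into the same slot — holds.
OffsitePrep and Kickoff are combined into the same slot — holds.
The Kickoff can't start until after the Legal — holds.
The Postmortem can't start until after the VendorCall — holds.
OffsitePrep has to happen before DesignReview — holds.
Kickoff feeds into DesignReview, so it must come first — holds.

Yes, all constraints hold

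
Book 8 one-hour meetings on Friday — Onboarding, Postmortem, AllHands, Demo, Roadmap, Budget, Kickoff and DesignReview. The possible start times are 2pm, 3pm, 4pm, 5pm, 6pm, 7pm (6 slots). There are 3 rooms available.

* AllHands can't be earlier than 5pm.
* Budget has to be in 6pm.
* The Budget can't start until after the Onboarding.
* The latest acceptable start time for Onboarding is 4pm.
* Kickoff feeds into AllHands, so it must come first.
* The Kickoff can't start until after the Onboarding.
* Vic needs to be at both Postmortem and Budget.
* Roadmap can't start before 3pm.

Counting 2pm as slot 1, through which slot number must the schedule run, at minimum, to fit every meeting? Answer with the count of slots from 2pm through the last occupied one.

The precedence chain requires at least 3 distinct slots.
With at most 3 per slot and 8 meetings, at least 3 slots are needed.
Budget can't be placed before 6pm — that is slot 5 counting from 2pm — so the schedule must run through at least 5 slots.
5 works (last occupied slot: 6pm): for example AllHands=5pm, Demo=2pm, Onboarding=2pm, Kickoff=3pm, DesignReview=3pm, Budget=6pm, Postmortem=2pm, Roadmap=3pm.

5 slots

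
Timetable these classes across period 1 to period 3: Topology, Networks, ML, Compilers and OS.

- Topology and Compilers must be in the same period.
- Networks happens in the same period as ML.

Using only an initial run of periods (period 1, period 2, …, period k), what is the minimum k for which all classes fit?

1

1 works (last occupied period: period 1): for example Networks -> period 1; ML -> period 1; Topology -> period 1; Compilers -> period 1; OS -> period 1.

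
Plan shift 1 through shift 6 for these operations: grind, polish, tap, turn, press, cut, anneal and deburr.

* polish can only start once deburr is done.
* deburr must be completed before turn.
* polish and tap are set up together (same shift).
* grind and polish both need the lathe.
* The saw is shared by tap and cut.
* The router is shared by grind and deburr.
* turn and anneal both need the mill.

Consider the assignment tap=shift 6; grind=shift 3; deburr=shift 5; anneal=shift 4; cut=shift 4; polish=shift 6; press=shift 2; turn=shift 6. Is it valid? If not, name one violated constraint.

Yes, all constraints hold

polish can only start once deburr is done — holds.
turn and anneal both need the mill — holds.
The saw is shared by tap and cut — holds.
deburr must be completed before turn — holds.
polish and tap are set up together (same shift) — holds.
The router is shared by grind and deburr — holds.
grind and polish both need the lathe — holds.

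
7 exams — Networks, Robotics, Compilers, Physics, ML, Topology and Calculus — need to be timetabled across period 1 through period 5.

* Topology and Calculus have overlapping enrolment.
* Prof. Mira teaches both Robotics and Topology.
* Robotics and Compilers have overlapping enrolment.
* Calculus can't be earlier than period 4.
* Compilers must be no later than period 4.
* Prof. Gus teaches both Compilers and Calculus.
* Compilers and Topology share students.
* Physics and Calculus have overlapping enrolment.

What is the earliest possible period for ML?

ML at period 1 is achievable: Robotics -> period 2, Calculus -> period 4, Physics -> period 1, Topology -> period 3, Networks -> period 1, ML -> period 1, Compilers -> period 1.

period 1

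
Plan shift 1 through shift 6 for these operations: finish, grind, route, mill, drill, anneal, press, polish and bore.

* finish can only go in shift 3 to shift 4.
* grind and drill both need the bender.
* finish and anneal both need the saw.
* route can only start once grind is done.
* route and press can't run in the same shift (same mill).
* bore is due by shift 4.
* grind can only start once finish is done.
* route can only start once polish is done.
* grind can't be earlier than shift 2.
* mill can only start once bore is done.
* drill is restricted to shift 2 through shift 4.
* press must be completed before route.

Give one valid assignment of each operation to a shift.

drill=shift 2; route=shift 5; anneal=shift 1; mill=shift 2; bore=shift 1; finish=shift 3; grind=shift 4; press=shift 1; polish=shift 1

Checking: polish(shift 1) before route(shift 5); finish(shift 3) before grind(shift 4); bore(shift 1) before mill(shift 2); press(shift 1) before route(shift 5); grind(shift 4) before route(shift 5); grind(shift 4) != drill(shift 2); finish(shift 3) != anneal(shift 1); route(shift 5) != press(shift 1); bore=shift 1 in [shift 1,shift 4]; finish=shift 3 in [shift 3,shift 4]; drill=shift 2 in [shift 2,shift 4]; grind=shift 4 in [shift 2,shift 6].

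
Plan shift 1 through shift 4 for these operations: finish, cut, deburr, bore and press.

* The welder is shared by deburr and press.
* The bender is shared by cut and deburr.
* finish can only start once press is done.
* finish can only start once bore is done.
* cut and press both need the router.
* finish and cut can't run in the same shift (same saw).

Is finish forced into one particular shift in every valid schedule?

No

finish can be shift 2 (e.g. finish -> shift 2, cut -> shift 3, bore -> shift 1, press -> shift 1, deburr -> shift 2) or shift 3 (e.g. press -> shift 1, deburr -> shift 3, cut -> shift 2, finish -> shift 3, bore -> shift 1).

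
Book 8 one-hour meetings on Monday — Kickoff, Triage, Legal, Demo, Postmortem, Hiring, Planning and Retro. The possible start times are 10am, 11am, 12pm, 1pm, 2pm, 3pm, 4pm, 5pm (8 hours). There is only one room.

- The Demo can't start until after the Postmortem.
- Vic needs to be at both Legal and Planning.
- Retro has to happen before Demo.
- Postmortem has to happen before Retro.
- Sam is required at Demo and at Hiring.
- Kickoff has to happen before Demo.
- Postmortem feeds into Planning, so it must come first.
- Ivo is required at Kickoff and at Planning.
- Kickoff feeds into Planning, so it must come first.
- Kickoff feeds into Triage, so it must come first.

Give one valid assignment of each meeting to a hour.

Hiring=5pm, Kickoff=10am, Legal=4pm, Postmortem=11am, Retro=12pm, Triage=3pm, Planning=2pm, Demo=1pm

Checking: Kickoff(10am) before Demo(1pm); Kickoff(10am) before Triage(3pm); Kickoff(10am) before Planning(2pm); Retro(12pm) before Demo(1pm); Postmortem(11am) before Retro(12pm); Postmortem(11am) before Demo(1pm); Postmortem(11am) before Planning(2pm); Demo(1pm) != Hiring(5pm); Legal(4pm) != Planning(2pm); Kickoff(10am) != Planning(2pm); max 1 per hour (cap 1).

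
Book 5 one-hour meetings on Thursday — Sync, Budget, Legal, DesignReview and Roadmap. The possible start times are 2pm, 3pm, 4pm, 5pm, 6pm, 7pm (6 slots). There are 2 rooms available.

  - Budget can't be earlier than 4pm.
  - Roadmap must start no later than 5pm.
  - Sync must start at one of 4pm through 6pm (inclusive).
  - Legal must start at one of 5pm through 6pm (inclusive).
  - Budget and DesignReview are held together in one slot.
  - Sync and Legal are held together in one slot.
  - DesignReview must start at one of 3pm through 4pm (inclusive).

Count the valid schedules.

5

Splitting on Sync: it can be 5pm (2), 6pm (3). Listing each branch's schedules as (Budget, Legal, DesignReview, Roadmap):
Sync=5pm: (4pm,5pm,4pm,2pm) (4pm,5pm,4pm,3pm) — 2.
Sync=6pm: (4pm,6pm,4pm,2pm) (4pm,6pm,4pm,3pm) (4pm,6pm,4pm,5pm) — 3.
Summing: 2 + 3 = 5.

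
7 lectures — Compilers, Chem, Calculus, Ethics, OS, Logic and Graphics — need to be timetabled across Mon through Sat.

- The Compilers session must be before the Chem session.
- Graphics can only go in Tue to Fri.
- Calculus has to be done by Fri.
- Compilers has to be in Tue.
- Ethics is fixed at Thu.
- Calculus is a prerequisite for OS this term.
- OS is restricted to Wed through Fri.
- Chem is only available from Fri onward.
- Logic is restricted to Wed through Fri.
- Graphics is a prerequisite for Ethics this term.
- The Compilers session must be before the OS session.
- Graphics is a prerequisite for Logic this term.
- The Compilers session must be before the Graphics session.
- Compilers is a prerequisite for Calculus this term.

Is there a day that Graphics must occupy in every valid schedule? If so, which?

Compilers is fixed at Tue and must come before Graphics, so Graphics is at least Wed.
Ethics is fixed at Thu and must come after Graphics, so Graphics is at most Wed.
So Graphics must be Wed.

Wed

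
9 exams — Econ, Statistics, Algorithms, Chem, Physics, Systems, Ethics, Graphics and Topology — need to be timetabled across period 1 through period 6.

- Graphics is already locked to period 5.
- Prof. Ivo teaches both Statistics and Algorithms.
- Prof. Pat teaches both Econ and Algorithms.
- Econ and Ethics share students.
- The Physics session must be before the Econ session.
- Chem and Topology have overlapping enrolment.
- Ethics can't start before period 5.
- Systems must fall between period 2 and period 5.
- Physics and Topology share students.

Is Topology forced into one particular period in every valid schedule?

No

Topology can be period 1 (e.g. Systems=period 2; Algorithms=period 2; Ethics=period 5; Econ=period 3; Physics=period 2; Statistics=period 1; Graphics=period 5; Topology=period 1; Chem=period 2) or period 2 (e.g. Ethics in period 5, Chem in period 1, Topology in period 2, Physics in period 1, Systems in period 2, Graphics in period 5, Statistics in period 1, Econ in period 2, Algorithms in period 3).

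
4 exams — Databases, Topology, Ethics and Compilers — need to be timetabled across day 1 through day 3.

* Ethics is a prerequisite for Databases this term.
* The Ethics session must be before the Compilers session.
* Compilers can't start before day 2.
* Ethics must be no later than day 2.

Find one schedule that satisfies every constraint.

Compilers -> day 2, Ethics -> day 1, Topology -> day 1, Databases -> day 2

Checking: Ethics(day 1) before Compilers(day 2); Ethics(day 1) before Databases(day 2); Ethics=day 1 in [day 1,day 2]; Compilers=day 2 in [day 2,day 3].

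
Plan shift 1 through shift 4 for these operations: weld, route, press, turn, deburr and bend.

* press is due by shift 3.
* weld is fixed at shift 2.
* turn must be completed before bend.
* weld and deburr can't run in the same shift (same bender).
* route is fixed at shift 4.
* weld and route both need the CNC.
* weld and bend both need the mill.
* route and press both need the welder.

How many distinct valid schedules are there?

Splitting on press: it can be shift 1 (15), shift 2 (15), shift 3 (15). Listing each branch's schedules as (weld, route, turn, deburr, bend) by shift number:
press=shift 1: (2,4,1,1,3) (2,4,1,1,4) (2,4,1,3,3) (2,4,1,3,4) (2,4,1,4,3) (2,4,1,4,4) (2,4,2,1,3) (2,4,2,1,4) (2,4,2,3,3) (2,4,2,3,4) (2,4,2,4,3) (2,4,2,4,4) (2,4,3,1,4) (2,4,3,3,4) (2,4,3,4,4) — 15.
press=shift 2: (2,4,1,1,3) (2,4,1,1,4) (2,4,1,3,3) (2,4,1,3,4) (2,4,1,4,3) (2,4,1,4,4) (2,4,2,1,3) (2,4,2,1,4) (2,4,2,3,3) (2,4,2,3,4) (2,4,2,4,3) (2,4,2,4,4) (2,4,3,1,4) (2,4,3,3,4) (2,4,3,4,4) — 15.
press=shift 3: (2,4,1,1,3) (2,4,1,1,4) (2,4,1,3,3) (2,4,1,3,4) (2,4,1,4,3) (2,4,1,4,4) (2,4,2,1,3) (2,4,2,1,4) (2,4,2,3,3) (2,4,2,3,4) (2,4,2,4,3) (2,4,2,4,4) (2,4,3,1,4) (2,4,3,3,4) (2,4,3,4,4) — 15.
Summing: 15 + 15 + 15 = 45.

45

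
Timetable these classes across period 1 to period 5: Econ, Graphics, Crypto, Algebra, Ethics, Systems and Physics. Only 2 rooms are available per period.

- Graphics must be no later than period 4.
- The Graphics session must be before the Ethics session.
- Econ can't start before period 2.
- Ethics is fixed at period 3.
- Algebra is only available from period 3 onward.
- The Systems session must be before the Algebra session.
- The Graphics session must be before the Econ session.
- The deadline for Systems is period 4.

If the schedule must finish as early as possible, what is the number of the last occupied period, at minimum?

4

The precedence chain requires at least 2 distinct periods.
With at most 2 per period and 7 classes, at least 4 periods are needed.
Algebra can't be placed before period 3, so the schedule must run through at least period 3.
4 works (last occupied period: period 4): for example Physics=period 4; Crypto=period 2; Algebra=period 3; Graphics=period 1; Econ=period 2; Systems=period 1; Ethics=period 3.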